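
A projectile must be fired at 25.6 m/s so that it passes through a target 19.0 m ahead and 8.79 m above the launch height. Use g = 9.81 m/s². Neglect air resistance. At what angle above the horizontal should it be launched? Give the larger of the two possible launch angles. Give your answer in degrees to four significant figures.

Trajectory: y = x tanθ − g x² (1 + tan²θ)/(2v₀²). With x = 19.0, y = 8.79, v₀ = 25.6, g = 9.81:
2.702 tan²θ − 19.0 tanθ + (11.49) = 0.
tanθ = [19.0 ± √(19.0² − 4 × 2.702 × (11.49))] / (2 × 2.702) = (19.0 ± 15.39) / 5.404, giving tanθ = 0.6684 or 6.364.
θ = 33.76° or 81.07°; the larger is 81.07°.

81.07°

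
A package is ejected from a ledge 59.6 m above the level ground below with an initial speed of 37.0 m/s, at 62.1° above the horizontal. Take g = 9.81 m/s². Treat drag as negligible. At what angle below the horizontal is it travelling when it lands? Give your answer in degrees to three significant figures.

69.9°

Components: vₓ = 37.00 cos 62.1° = 17.31 m/s, v_y0 = 37.00 sin 62.1° = 32.70 m/s.
Vertical motion (up positive, ground at y = 0): 4.905 t² − (32.70) t − 59.6 = 0, so t = (32.70 + √(32.70² + 2·9.81·59.6)) / 9.81 = (32.70 + 47.31) / 9.81 = 8.156 s.
At impact: v_y = v_y0 − g t = −47.31 m/s; vₓ = 17.31 m/s.
Angle below horizontal: arctan(|v_y|/vₓ) = arctan(47.31/17.31) = 69.90°.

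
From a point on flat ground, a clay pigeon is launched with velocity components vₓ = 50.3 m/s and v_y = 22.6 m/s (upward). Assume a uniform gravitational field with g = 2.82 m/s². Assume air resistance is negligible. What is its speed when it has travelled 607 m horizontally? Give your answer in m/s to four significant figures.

51.58 m/s

Time to reach x = 607 m: t = x/vₓ = 607/50.30 = 12.07 s.
Vertical velocity there: v_y = v_y0 − g t = 22.60 − 2.82 × 12.07 = −11.43 m/s.
Speed: √(vₓ² + v_y²) = √(50.30² + 11.43²) = 51.58 m/s.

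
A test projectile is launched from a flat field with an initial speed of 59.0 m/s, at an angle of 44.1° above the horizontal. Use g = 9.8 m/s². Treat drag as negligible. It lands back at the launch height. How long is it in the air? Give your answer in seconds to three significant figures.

Horizontal component vₓ = 59.00 cos 44.1° = 42.37 m/s; vertical v_y0 = 59.00 sin 44.1° = 41.06 m/s.
Landing at launch height ⇒ T = 2 v_y0 / g = 2 × 41.06 / 9.80 = 8.379 s.

8.38 s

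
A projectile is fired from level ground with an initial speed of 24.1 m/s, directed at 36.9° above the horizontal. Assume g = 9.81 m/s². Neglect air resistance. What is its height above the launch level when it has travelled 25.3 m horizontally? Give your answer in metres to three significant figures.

10.5 m

Resolve: vₓ = 24.10 cos 36.9° = 19.27 m/s and v_y0 = 24.10 sin 36.9° = 14.47 m/s.
x = vₓ t ⇒ t = 25.3/19.27 = 1.313 s.
Height: y = v_y0 t − ½ g t² = 14.47 × 1.313 − 4.905 × 1.313² = 19.00 − 8.453 = 10.54 m.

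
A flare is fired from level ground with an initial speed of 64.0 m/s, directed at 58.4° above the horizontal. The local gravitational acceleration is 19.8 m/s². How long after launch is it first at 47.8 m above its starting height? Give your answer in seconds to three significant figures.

1.09 s

Resolve: vₓ = 64.00 cos 58.4° = 33.54 m/s and v_y0 = 64.00 sin 58.4° = 54.51 m/s.
Set y = v_y0 t − ½ g t² = 47.8: 9.900 t² − 54.51 t + 47.8 = 0.
Quadratic formula: t = (54.51 ± √1078.5) / 19.8 = (54.51 ± 32.84) / 19.8 → t = 1.094 s or 4.412 s.
The first (ascending) time is 1.094 s.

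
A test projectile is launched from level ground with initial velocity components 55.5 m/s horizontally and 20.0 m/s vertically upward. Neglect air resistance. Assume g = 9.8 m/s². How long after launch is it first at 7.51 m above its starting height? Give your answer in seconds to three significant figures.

Set y = v_y0 t − ½ g t² = 7.51: 4.900 t² − 20.00 t + 7.51 = 0.
Quadratic formula: t = (20.00 ± √252.80) / 9.80 = (20.00 ± 15.90) / 9.80 → t = 0.4184 s or 3.663 s.
The first (ascending) time is 0.4184 s.

0.418 s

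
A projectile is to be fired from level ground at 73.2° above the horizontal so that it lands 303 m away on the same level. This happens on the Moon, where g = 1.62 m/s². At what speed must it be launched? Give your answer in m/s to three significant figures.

From R = (v₀² / g) sin 2θ: v₀ = √(gR / sin 2θ).
v₀ = √(1.62 × 303 / sin 146.4°) = √(490.9 / 0.5534) = √887.00 = 29.78 m/s.

29.8 m/s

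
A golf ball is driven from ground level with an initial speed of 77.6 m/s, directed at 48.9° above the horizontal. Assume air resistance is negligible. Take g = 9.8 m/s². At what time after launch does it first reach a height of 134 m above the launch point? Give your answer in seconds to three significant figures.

3.09 s

Horizontal component vₓ = 77.60 cos 48.9° = 51.01 m/s; vertical v_y0 = 77.60 sin 48.9° = 58.48 m/s.
Height y(t) = 58.48 t − 4.900 t² = 134 gives 4.900 t² − 58.48 t + 134 = 0.
Quadratic formula: t = (58.48 ± √793.10) / 9.80 = (58.48 ± 28.16) / 9.80 → t = 3.093 s or 8.841 s.
The first (ascending) time is 3.093 s.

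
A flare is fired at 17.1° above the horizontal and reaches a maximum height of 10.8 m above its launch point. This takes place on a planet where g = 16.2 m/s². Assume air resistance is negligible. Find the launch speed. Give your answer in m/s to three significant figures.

At the peak v_y = 0, so v_y0 = √(2gH) = √(2 × 16.2 × 10.8) = 18.71 m/s.
v_y0 = v₀ sin θ ⇒ v₀ = 18.71 / sin 17.1° = 63.62 m/s.

63.6 m/s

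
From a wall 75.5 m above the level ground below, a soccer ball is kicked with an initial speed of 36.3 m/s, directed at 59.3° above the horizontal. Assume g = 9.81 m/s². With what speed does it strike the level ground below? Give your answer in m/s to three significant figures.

52.9 m/s

Components: vₓ = 36.30 cos 59.3° = 18.53 m/s, v_y0 = 36.30 sin 59.3° = 31.21 m/s.
Vertical motion (up positive, ground at y = 0): 4.905 t² − (31.21) t − 75.5 = 0, so t = (31.21 + √(31.21² + 2·9.81·75.5)) / 9.81 = (31.21 + 49.55) / 9.81 = 8.233 s.
Vertical velocity at impact: v_y = v_y0 − g t = 31.21 − 9.81 × 8.233 = −49.55 m/s.
Speed: |v| = √(vₓ² + v_y²) = √(18.53² + 49.55²) = 52.91 m/s.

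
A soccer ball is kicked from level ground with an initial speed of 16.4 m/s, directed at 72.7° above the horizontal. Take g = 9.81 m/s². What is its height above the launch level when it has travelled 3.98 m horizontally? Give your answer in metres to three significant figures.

9.51 m

Resolve: vₓ = 16.40 cos 72.7° = 4.877 m/s and v_y0 = 16.40 sin 72.7° = 15.66 m/s.
Time to reach x = 3.98 m: t = x/vₓ = 3.98/4.877 = 0.8161 s.
Height: y = v_y0 t − ½ g t² = 15.66 × 0.8161 − 4.905 × 0.8161² = 12.78 − 3.267 = 9.512 m.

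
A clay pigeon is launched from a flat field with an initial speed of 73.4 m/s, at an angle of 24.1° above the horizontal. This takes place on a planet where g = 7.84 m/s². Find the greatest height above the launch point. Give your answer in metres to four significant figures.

vₓ = 73.40 cos 24.1° = 67.00 m/s; v_y0 = 73.40 sin 24.1° = 29.97 m/s.
Maximum height: H = v_y0² / (2g) = 29.97² / (2 × 7.84) = 57.29 m.

57.29 m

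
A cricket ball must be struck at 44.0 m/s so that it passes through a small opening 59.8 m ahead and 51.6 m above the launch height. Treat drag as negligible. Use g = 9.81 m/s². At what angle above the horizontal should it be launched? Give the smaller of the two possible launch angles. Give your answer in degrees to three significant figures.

51.4°

Trajectory: y = x tanθ − g x² (1 + tan²θ)/(2v₀²). With x = 59.8, y = 51.6, v₀ = 44.0, g = 9.81:
9.060 tan²θ − 59.8 tanθ + (60.66) = 0.
tanθ = [59.8 ± √(59.8² − 4 × 9.060 × (60.66))] / (2 × 9.060) = (59.8 ± 37.12) / 18.12, giving tanθ = 1.252 or 5.349.
θ = 51.38° or 79.41°; the smaller is 51.38°.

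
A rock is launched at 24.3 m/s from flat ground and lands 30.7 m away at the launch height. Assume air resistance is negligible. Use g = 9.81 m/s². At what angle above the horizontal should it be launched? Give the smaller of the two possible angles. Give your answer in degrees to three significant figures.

15.3°

R = v₀² sin 2θ / g gives sin 2θ = gR/v₀² = 9.81·30.7/24.3² = 0.5100.
2θ = 30.67° or 180° − 30.67° = 149.3°, so θ = 15.33° or 74.67°.
The smaller angle is 15.33°.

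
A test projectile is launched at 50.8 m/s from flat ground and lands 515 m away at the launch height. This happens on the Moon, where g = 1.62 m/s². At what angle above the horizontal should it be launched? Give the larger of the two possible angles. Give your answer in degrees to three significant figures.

Level-ground range R = v₀² sin(2θ)/g ⇒ sin(2θ) = gR/v₀² = 1.62 × 515 / 50.8² = 0.3233.
2θ = 18.86° or 180° − 18.86° = 161.1°, so θ = 9.431° or 80.57°.
The larger angle is 80.57°.

80.6°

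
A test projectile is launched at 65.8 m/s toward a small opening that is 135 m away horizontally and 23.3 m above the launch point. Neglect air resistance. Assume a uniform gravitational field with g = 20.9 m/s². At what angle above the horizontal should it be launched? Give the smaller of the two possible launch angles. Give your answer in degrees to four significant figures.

Trajectory: y = x tanθ − g x² (1 + tan²θ)/(2v₀²). With x = 135, y = 23.3, v₀ = 65.8, g = 20.9:
43.99 tan²θ − 135 tanθ + (67.29) = 0.
tanθ = [135 ± √(135² − 4 × 43.99 × (67.29))] / (2 × 43.99) = (135 ± 79.91) / 87.98, giving tanθ = 0.6262 or 2.443.
θ = 32.05° or 67.74°; the smaller is 32.05°.

32.05°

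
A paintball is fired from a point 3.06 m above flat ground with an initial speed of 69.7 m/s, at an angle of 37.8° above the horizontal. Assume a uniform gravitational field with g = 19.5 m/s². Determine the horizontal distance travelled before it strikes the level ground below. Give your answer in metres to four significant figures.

245.2 m

Components: vₓ = 69.70 cos 37.8° = 55.07 m/s, v_y0 = 69.70 sin 37.8° = 42.72 m/s.
The projectile lands when y = 3.06 + (42.72) t − ½·19.5·t² = 0. Positive root: t = (42.72 + √(42.72² + 2·19.5·3.06)) / 19.5 = (42.72 + 44.09) / 19.5 = 4.452 s.
Horizontal distance: R = vₓ t = 55.07 × 4.452 = 245.2 m.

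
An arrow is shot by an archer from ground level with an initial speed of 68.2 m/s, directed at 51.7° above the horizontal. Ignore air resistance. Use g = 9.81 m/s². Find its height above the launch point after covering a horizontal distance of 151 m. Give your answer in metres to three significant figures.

vₓ = 68.20 cos 51.7° = 42.27 m/s; v_y0 = 68.20 sin 51.7° = 53.52 m/s.
At x = 151 m, t = x/vₓ = 151/42.27 = 3.572 s.
Height: y = v_y0 t − ½ g t² = 53.52 × 3.572 − 4.905 × 3.572² = 191.2 − 62.60 = 128.6 m.

129 m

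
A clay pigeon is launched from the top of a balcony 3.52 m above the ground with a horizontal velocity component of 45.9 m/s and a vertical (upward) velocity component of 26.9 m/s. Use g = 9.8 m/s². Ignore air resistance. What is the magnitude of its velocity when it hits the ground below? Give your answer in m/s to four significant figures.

The projectile lands when y = 3.52 + (26.90) t − ½·9.80·t² = 0. Positive root: t = (26.90 + √(26.90² + 2·9.80·3.52)) / 9.80 = (26.90 + 28.15) / 9.80 = 5.618 s.
Vertical velocity at impact: v_y = v_y0 − g t = 26.90 − 9.80 × 5.618 = −28.15 m/s.
Speed: |v| = √(vₓ² + v_y²) = √(45.90² + 28.15²) = 53.85 m/s.

53.85 m/s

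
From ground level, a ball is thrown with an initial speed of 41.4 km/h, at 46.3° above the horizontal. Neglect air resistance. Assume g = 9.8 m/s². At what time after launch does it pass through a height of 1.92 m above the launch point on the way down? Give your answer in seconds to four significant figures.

1.421 s

Convert: 41.4 km/h = 41.4/3.6 = 11.50 m/s.
Components: vₓ = 11.50 cos 46.3° = 7.945 m/s, v_y0 = 11.50 sin 46.3° = 8.314 m/s.
Require v_y0 t − ½ g t² = 1.92, i.e. 4.900 t² − 8.314 t + 1.92 = 0.
Quadratic formula: t = (8.314 ± √31.493) / 9.80 = (8.314 ± 5.612) / 9.80 → t = 0.2757 s or 1.421 s.
The descending-branch root is 1.421 s.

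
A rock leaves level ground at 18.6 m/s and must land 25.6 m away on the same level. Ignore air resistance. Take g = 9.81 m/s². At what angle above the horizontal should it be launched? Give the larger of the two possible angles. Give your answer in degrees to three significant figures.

66.7°

R = v₀² sin 2θ / g gives sin 2θ = gR/v₀² = 9.81·25.6/18.6² = 0.7259.
2θ = 46.54° or 180° − 46.54° = 133.5°, so θ = 23.27° or 66.73°.
The larger angle is 66.73°.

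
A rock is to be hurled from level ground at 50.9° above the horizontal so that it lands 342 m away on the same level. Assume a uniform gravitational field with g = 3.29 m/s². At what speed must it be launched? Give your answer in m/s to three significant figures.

From R = (v₀² / g) sin 2θ: v₀ = √(gR / sin 2θ).
v₀ = √(3.29 × 342 / sin 101.8°) = √(1125 / 0.9789) = √1149.5 = 33.90 m/s.

33.9 m/s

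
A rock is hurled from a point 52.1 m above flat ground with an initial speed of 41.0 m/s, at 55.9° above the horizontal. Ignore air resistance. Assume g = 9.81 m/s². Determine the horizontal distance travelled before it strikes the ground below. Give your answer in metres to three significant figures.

Horizontal component vₓ = 41.00 cos 55.9° = 22.99 m/s; vertical v_y0 = 41.00 sin 55.9° = 33.95 m/s.
The projectile lands when y = 52.1 + (33.95) t − ½·9.81·t² = 0. Positive root: t = (33.95 + √(33.95² + 2·9.81·52.1)) / 9.81 = (33.95 + 46.64) / 9.81 = 8.215 s.
Horizontal distance: R = vₓ t = 22.99 × 8.215 = 188.8 m.

189 m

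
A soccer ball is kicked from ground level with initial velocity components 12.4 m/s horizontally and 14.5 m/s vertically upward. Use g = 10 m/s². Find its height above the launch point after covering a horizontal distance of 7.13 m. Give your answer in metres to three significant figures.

6.68 m

At x = 7.13 m, t = x/vₓ = 7.13/12.40 = 0.5750 s.
Height: y = v_y0 t − ½ g t² = 14.50 × 0.5750 − 5.000 × 0.5750² = 8.337 − 1.653 = 6.684 m.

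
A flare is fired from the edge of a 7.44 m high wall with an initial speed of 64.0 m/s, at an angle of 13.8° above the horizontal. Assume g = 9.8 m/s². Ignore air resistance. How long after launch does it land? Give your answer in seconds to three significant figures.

Resolve: vₓ = 64.00 cos 13.8° = 62.15 m/s and v_y0 = 64.00 sin 13.8° = 15.27 m/s.
The projectile lands when y = 7.44 + (15.27) t − ½·9.80·t² = 0. Positive root: t = (15.27 + √(15.27² + 2·9.80·7.44)) / 9.80 = (15.27 + 19.46) / 9.80 = 3.544 s.

3.54 s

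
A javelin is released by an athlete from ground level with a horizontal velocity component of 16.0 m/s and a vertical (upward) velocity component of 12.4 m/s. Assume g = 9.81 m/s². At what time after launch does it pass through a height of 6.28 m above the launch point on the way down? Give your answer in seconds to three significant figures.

Height y(t) = 12.40 t − 4.905 t² = 6.28 gives 4.905 t² − 12.40 t + 6.28 = 0.
t = [12.40 ± √(12.40² − 2·9.81·6.28)] / 9.81 = (12.40 ± 5.527) / 9.81, so t = 0.7006 s or t = 1.827 s.
The descending-branch root is 1.827 s.

1.83 s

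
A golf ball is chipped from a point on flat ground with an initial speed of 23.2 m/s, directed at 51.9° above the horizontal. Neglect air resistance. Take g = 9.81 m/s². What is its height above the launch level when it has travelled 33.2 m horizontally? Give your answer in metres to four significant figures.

vₓ = 23.20 cos 51.9° = 14.32 m/s; v_y0 = 23.20 sin 51.9° = 18.26 m/s.
x = vₓ t ⇒ t = 33.2/14.32 = 2.319 s.
Height: y = v_y0 t − ½ g t² = 18.26 × 2.319 − 4.905 × 2.319² = 42.34 − 26.38 = 15.96 m.

15.96 m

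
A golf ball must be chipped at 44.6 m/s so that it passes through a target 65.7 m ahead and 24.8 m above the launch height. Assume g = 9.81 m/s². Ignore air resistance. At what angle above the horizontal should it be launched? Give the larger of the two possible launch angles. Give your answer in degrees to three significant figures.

79.8°

Trajectory: y = x tanθ − g x² (1 + tan²θ)/(2v₀²). With x = 65.7, y = 24.8, v₀ = 44.6, g = 9.81:
10.64 tan²θ − 65.7 tanθ + (35.44) = 0.
tanθ = [65.7 ± √(65.7² − 4 × 10.64 × (35.44))] / (2 × 10.64) = (65.7 ± 52.99) / 21.29, giving tanθ = 0.5973 or 5.575.
θ = 30.85° or 79.83°; the larger is 79.83°.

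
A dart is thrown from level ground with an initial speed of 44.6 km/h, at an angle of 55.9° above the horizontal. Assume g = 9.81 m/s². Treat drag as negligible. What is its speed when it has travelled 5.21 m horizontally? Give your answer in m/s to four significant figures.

7.527 m/s

Convert: 44.6 km/h = 44.6/3.6 = 12.39 m/s.
Horizontal component vₓ = 12.39 cos 55.9° = 6.946 m/s; vertical v_y0 = 12.39 sin 55.9° = 10.26 m/s.
Time to reach x = 5.21 m: t = x/vₓ = 5.21/6.946 = 0.7501 s.
Vertical velocity there: v_y = v_y0 − g t = 10.26 − 9.81 × 0.7501 = 2.900 m/s.
Speed: √(vₓ² + v_y²) = √(6.946² + 2.900²) = 7.527 m/s.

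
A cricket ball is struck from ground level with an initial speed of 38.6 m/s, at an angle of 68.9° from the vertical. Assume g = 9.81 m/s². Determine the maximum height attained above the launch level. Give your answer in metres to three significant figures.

9.84 m

Components: vₓ = 38.60 sin 68.9° = 36.01 m/s, v_y0 = 38.60 cos 68.9° = 13.90 m/s.
Peak height H = v_y0² / (2g) = 193.10 / 19.62 = 9.842 m.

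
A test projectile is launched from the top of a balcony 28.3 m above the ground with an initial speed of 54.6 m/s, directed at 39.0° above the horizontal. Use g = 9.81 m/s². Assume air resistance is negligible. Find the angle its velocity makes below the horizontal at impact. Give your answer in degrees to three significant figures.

44.5°

Horizontal component vₓ = 54.60 cos 39.0° = 42.43 m/s; vertical v_y0 = 54.60 sin 39.0° = 34.36 m/s.
Vertical motion (up positive, ground at y = 0): 4.905 t² − (34.36) t − 28.3 = 0, so t = (34.36 + √(34.36² + 2·9.81·28.3)) / 9.81 = (34.36 + 41.66) / 9.81 = 7.750 s.
At impact: v_y = v_y0 − g t = −41.66 m/s; vₓ = 42.43 m/s.
Angle below horizontal: arctan(|v_y|/vₓ) = arctan(41.66/42.43) = 44.48°.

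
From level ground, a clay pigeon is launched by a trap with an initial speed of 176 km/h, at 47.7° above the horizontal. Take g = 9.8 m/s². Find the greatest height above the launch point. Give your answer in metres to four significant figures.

Convert: 176 km/h = 176/3.6 = 48.89 m/s.
vₓ = 48.89 cos 47.7° = 32.90 m/s; v_y0 = 48.89 sin 47.7° = 36.16 m/s.
Maximum height: H = v_y0² / (2g) = 36.16² / (2 × 9.80) = 66.71 m.

66.71 m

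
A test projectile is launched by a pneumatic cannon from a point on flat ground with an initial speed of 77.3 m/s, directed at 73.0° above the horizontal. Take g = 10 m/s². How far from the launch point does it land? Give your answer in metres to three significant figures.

Resolve: vₓ = 77.30 cos 73.0° = 22.60 m/s and v_y0 = 77.30 sin 73.0° = 73.92 m/s.
Time aloft: T = 2 v_y0 / g = 2 × 73.92 / 10.0 = 14.78 s.
Horizontal distance R = vₓ T = 22.60 × 14.78 = 334.1 m.

334 m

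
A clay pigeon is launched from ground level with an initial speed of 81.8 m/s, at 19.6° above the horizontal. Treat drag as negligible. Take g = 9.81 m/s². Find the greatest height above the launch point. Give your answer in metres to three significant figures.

Components: vₓ = 81.80 cos 19.6° = 77.06 m/s, v_y0 = 81.80 sin 19.6° = 27.44 m/s.
At the apex v_y = 0, so H = v_y0²/(2g) = 27.44²/19.62 = 38.38 m.

38.4 m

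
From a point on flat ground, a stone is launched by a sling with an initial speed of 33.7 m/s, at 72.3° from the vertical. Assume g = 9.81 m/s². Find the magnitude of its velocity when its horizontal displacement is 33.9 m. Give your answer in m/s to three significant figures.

32.1 m/s

Horizontal component vₓ = 33.70 sin 72.3° = 32.10 m/s; vertical v_y0 = 33.70 cos 72.3° = 10.25 m/s.
x = vₓ t ⇒ t = 33.9/32.10 = 1.056 s.
Vertical velocity there: v_y = v_y0 − g t = 10.25 − 9.81 × 1.056 = −0.1127 m/s.
Speed: √(vₓ² + v_y²) = √(32.10² + 0.1127²) = 32.10 m/s.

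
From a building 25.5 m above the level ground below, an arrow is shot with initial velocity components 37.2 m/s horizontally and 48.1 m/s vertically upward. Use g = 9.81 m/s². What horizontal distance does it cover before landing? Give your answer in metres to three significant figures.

384 m

Vertical motion (up positive, ground at y = 0): 4.905 t² − (48.10) t − 25.5 = 0, so t = (48.10 + √(48.10² + 2·9.81·25.5)) / 9.81 = (48.10 + 53.05) / 9.81 = 10.31 s.
Horizontal distance: R = vₓ t = 37.20 × 10.31 = 383.6 m.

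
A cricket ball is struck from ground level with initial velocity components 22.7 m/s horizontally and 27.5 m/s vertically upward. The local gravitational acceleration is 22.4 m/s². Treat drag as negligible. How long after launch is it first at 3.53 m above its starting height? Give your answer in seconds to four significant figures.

0.1359 s

Require v_y0 t − ½ g t² = 3.53, i.e. 11.20 t² − 27.50 t + 3.53 = 0.
Quadratic formula: t = (27.50 ± √598.11) / 22.4 = (27.50 ± 24.46) / 22.4 → t = 0.1359 s or 2.319 s.
The first (ascending) time is 0.1359 s.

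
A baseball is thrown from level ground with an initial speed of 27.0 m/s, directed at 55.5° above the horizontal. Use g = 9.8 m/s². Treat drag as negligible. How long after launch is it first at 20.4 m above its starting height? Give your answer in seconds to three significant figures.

1.27 s

Resolve: vₓ = 27.00 cos 55.5° = 15.29 m/s and v_y0 = 27.00 sin 55.5° = 22.25 m/s.
Set y = v_y0 t − ½ g t² = 20.4: 4.900 t² − 22.25 t + 20.4 = 0.
t = [22.25 ± √(22.25² − 2·9.80·20.4)] / 9.80 = (22.25 ± 9.761) / 9.80, so t = 1.274 s or t = 3.267 s.
The first (ascending) time is 1.274 s.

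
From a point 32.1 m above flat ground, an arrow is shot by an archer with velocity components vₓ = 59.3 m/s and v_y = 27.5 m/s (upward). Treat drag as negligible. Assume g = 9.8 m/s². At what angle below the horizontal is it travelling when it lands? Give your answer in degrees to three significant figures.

With up positive and y = 0 at the ground: y(t) = 32.1 + (27.50) t − 4.900 t². Setting y = 0 and taking the positive root: t = [27.50 + √(27.50² + 2·9.80·32.1)] / 9.80 = (27.50 + 37.22) / 9.80 = 6.604 s.
At impact: v_y = v_y0 − g t = −37.22 m/s; vₓ = 59.30 m/s.
Angle below horizontal: arctan(|v_y|/vₓ) = arctan(37.22/59.30) = 32.12°.

32.1°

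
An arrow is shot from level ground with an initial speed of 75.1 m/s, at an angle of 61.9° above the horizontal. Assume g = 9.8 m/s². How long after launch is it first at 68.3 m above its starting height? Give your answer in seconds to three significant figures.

Horizontal component vₓ = 75.10 cos 61.9° = 35.37 m/s; vertical v_y0 = 75.10 sin 61.9° = 66.25 m/s.
Require v_y0 t − ½ g t² = 68.3, i.e. 4.900 t² − 66.25 t + 68.3 = 0.
t = [66.25 ± √(66.25² − 2·9.80·68.3)] / 9.80 = (66.25 ± 55.23) / 9.80, so t = 1.125 s or t = 12.40 s.
The first (ascending) time is 1.125 s.

1.12 s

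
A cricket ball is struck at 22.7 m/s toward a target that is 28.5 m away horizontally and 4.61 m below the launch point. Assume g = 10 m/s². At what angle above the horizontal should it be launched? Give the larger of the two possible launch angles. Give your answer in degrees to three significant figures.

Trajectory: y = x tanθ − g x² (1 + tan²θ)/(2v₀²). With x = 28.5, y = −4.61, v₀ = 22.7, g = 10.0:
7.881 tan²θ − 28.5 tanθ + (3.271) = 0.
tanθ = [28.5 ± √(28.5² − 4 × 7.881 × (3.271))] / (2 × 7.881) = (28.5 ± 26.63) / 15.76, giving tanθ = 0.1187 or 3.497.
θ = 6.768° or 74.04°; the larger is 74.04°.

74.0°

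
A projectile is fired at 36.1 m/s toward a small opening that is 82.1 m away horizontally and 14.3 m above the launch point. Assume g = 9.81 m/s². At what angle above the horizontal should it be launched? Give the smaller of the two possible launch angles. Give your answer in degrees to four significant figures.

Trajectory: y = x tanθ − g x² (1 + tan²θ)/(2v₀²). With x = 82.1, y = 14.3, v₀ = 36.1, g = 9.81:
25.37 tan²θ − 82.1 tanθ + (39.67) = 0.
tanθ = [82.1 ± √(82.1² − 4 × 25.37 × (39.67))] / (2 × 25.37) = (82.1 ± 52.10) / 50.74, giving tanθ = 0.5912 or 2.645.
θ = 30.59° or 69.29°; the smaller is 30.59°.

30.59°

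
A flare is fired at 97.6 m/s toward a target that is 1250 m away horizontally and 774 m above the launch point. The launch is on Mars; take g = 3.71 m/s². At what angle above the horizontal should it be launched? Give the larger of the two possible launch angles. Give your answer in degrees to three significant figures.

Trajectory: y = x tanθ − g x² (1 + tan²θ)/(2v₀²). With x = 1250, y = 774, v₀ = 97.6, g = 3.71:
304.3 tan²θ − 1250 tanθ + (1078) = 0.
tanθ = [1250 ± √(1250² − 4 × 304.3 × (1078))] / (2 × 304.3) = (1250 ± 500.1) / 608.5, giving tanθ = 1.232 or 2.876.
θ = 50.94° or 70.83°; the larger is 70.83°.

70.8°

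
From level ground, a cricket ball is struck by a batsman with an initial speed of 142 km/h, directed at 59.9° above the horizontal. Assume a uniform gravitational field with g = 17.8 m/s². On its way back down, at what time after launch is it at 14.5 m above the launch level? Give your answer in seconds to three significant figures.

Convert: 142 km/h = 142/3.6 = 39.44 m/s.
Resolve: vₓ = 39.44 cos 59.9° = 19.78 m/s and v_y0 = 39.44 sin 59.9° = 34.13 m/s.
Height y(t) = 34.13 t − 8.900 t² = 14.5 gives 8.900 t² − 34.13 t + 14.5 = 0.
t = [34.13 ± √(34.13² − 2·17.8·14.5)] / 17.8 = (34.13 ± 25.46) / 17.8, so t = 0.4867 s or t = 3.348 s.
The descending-branch root is 3.348 s.

3.35 s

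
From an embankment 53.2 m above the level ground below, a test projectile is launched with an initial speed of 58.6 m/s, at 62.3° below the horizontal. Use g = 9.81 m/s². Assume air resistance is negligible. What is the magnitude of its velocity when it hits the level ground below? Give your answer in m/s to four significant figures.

Components: vₓ = 58.60 cos 62.3° = 27.24 m/s, v_y0 = −51.88 m/s (downward).
With up positive and y = 0 at the ground: y(t) = 53.2 + (−51.88) t − 4.905 t². Setting y = 0 and taking the positive root: t = [−51.88 + √(51.88² + 2·9.81·53.2)] / 9.81 = (−51.88 + 61.12) / 9.81 = 0.9416 s.
Vertical velocity at impact: v_y = v_y0 − g t = −51.88 − 9.81 × 0.9416 = −61.12 m/s.
Speed: |v| = √(vₓ² + v_y²) = √(27.24² + 61.12²) = 66.92 m/s.

66.92 m/s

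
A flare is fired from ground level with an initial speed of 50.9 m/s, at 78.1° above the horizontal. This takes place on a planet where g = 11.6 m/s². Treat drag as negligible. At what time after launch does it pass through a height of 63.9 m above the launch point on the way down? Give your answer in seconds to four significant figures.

7.017 s

Components: vₓ = 50.90 cos 78.1° = 10.50 m/s, v_y0 = 50.90 sin 78.1° = 49.81 m/s.
Set y = v_y0 t − ½ g t² = 63.9: 5.800 t² − 49.81 t + 63.9 = 0.
t = [49.81 ± √(49.81² − 2·11.6·63.9)] / 11.6 = (49.81 ± 31.59) / 11.6, so t = 1.570 s or t = 7.017 s.
The descending-branch root is 7.017 s.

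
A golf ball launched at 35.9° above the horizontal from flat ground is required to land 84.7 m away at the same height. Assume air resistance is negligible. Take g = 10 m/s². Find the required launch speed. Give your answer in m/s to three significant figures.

29.9 m/s

On level ground R = v₀² sin 2θ / g ⇒ v₀ = √(gR / sin 2θ).
v₀ = √(10.0 × 84.7 / sin 71.80°) = √(847.0 / 0.9500) = √891.61 = 29.86 m/s.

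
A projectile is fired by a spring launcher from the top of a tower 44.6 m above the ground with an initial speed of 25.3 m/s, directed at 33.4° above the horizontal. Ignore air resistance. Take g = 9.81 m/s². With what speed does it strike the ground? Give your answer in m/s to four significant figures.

Components: vₓ = 25.30 cos 33.4° = 21.12 m/s, v_y0 = 25.30 sin 33.4° = 13.93 m/s.
With up positive and y = 0 at the ground: y(t) = 44.6 + (13.93) t − 4.905 t². Setting y = 0 and taking the positive root: t = [13.93 + √(13.93² + 2·9.81·44.6)] / 9.81 = (13.93 + 32.70) / 9.81 = 4.753 s.
Vertical velocity at impact: v_y = v_y0 − g t = 13.93 − 9.81 × 4.753 = −32.70 m/s.
Speed: |v| = √(vₓ² + v_y²) = √(21.12² + 32.70²) = 38.92 m/s.

38.92 m/s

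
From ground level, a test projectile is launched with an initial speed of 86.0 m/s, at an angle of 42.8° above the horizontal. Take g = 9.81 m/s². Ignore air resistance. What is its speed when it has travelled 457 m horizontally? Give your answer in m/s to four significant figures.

Horizontal component vₓ = 86.00 cos 42.8° = 63.10 m/s; vertical v_y0 = 86.00 sin 42.8° = 58.43 m/s.
x = vₓ t ⇒ t = 457/63.10 = 7.242 s.
Vertical velocity there: v_y = v_y0 − g t = 58.43 − 9.81 × 7.242 = −12.62 m/s.
Speed: √(vₓ² + v_y²) = √(63.10² + 12.62²) = 64.35 m/s.

64.35 m/s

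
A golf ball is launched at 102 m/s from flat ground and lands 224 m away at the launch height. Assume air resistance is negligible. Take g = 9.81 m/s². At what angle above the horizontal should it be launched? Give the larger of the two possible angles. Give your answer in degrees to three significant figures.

Level-ground range R = v₀² sin(2θ)/g ⇒ sin(2θ) = gR/v₀² = 9.81 × 224 / 102² = 0.2112.
2θ = 12.19° or 180° − 12.19° = 167.8°, so θ = 6.097° or 83.90°.
The larger angle is 83.90°.

83.9°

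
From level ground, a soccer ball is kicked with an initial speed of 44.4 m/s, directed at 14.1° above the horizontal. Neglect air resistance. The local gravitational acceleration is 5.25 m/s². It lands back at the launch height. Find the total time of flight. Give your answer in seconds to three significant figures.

4.12 s

Components: vₓ = 44.40 cos 14.1° = 43.06 m/s, v_y0 = 44.40 sin 14.1° = 10.82 m/s.
Landing at launch height ⇒ T = 2 v_y0 / g = 2 × 10.82 / 5.25 = 4.121 s.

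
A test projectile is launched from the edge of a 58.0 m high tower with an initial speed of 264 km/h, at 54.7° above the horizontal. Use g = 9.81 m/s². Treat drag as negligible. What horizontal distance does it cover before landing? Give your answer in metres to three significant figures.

555 m

Convert: 264 km/h = 264/3.6 = 73.33 m/s.
Components: vₓ = 73.33 cos 54.7° = 42.38 m/s, v_y0 = 73.33 sin 54.7° = 59.85 m/s.
Vertical motion (up positive, ground at y = 0): 4.905 t² − (59.85) t − 58.0 = 0, so t = (59.85 + √(59.85² + 2·9.81·58.0)) / 9.81 = (59.85 + 68.70) / 9.81 = 13.10 s.
Horizontal distance: R = vₓ t = 42.38 × 13.10 = 555.3 m.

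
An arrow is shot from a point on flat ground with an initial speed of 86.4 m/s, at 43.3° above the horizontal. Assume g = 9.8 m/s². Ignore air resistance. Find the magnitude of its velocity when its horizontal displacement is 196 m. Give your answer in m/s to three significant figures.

69.1 m/s

Resolve: vₓ = 86.40 cos 43.3° = 62.88 m/s and v_y0 = 86.40 sin 43.3° = 59.25 m/s.
At x = 196 m, t = x/vₓ = 196/62.88 = 3.117 s.
Vertical velocity there: v_y = v_y0 − g t = 59.25 − 9.80 × 3.117 = 28.71 m/s.
Speed: √(vₓ² + v_y²) = √(62.88² + 28.71²) = 69.12 m/s.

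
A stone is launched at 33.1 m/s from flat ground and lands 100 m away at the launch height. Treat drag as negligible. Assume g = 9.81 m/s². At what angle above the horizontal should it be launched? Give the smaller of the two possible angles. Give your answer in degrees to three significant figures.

R = v₀² sin 2θ / g gives sin 2θ = gR/v₀² = 9.81·100/33.1² = 0.8954.
2θ = 63.56° or 180° − 63.56° = 116.4°, so θ = 31.78° or 58.22°.
The smaller angle is 31.78°.

31.8°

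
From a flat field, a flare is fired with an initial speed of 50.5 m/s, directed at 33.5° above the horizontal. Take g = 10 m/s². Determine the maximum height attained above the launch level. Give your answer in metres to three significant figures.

38.8 m

Resolve: vₓ = 50.50 cos 33.5° = 42.11 m/s and v_y0 = 50.50 sin 33.5° = 27.87 m/s.
At the apex v_y = 0, so H = v_y0²/(2g) = 27.87²/20.00 = 38.84 m.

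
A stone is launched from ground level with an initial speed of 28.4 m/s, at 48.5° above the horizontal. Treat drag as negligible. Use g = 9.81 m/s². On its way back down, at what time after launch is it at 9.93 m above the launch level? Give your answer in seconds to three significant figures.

Components: vₓ = 28.40 cos 48.5° = 18.82 m/s, v_y0 = 28.40 sin 48.5° = 21.27 m/s.
Require v_y0 t − ½ g t² = 9.93, i.e. 4.905 t² − 21.27 t + 9.93 = 0.
t = [21.27 ± √(21.27² − 2·9.81·9.93)] / 9.81 = (21.27 ± 16.05) / 9.81, so t = 0.5322 s or t = 3.804 s.
The descending-branch root is 3.804 s.

3.80 s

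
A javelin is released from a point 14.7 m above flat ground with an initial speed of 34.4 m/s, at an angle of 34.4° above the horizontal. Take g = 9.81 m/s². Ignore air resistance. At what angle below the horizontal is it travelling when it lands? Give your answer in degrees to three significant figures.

Horizontal component vₓ = 34.40 cos 34.4° = 28.38 m/s; vertical v_y0 = 34.40 sin 34.4° = 19.43 m/s.
Vertical motion (up positive, ground at y = 0): 4.905 t² − (19.43) t − 14.7 = 0, so t = (19.43 + √(19.43² + 2·9.81·14.7)) / 9.81 = (19.43 + 25.81) / 9.81 = 4.612 s.
At impact: v_y = v_y0 − g t = −25.81 m/s; vₓ = 28.38 m/s.
Angle below horizontal: arctan(|v_y|/vₓ) = arctan(25.81/28.38) = 42.28°.

42.3°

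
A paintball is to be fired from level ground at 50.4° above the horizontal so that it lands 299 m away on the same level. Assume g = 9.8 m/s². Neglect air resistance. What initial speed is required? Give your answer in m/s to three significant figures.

54.6 m/s

From R = (v₀² / g) sin 2θ: v₀ = √(gR / sin 2θ).
v₀ = √(9.80 × 299 / sin 100.8°) = √(2930 / 0.9823) = √2983.0 = 54.62 m/s.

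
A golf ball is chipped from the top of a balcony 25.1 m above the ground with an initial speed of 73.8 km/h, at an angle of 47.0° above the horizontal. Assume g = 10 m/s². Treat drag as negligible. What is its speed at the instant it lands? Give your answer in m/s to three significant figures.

30.4 m/s

Convert: 73.8 km/h = 73.8/3.6 = 20.50 m/s.
Components: vₓ = 20.50 cos 47.0° = 13.98 m/s, v_y0 = 20.50 sin 47.0° = 14.99 m/s.
With up positive and y = 0 at the ground: y(t) = 25.1 + (14.99) t − 5.000 t². Setting y = 0 and taking the positive root: t = [14.99 + √(14.99² + 2·10.0·25.1)] / 10.0 = (14.99 + 26.96) / 10.0 = 4.195 s.
Vertical velocity at impact: v_y = v_y0 − g t = 14.99 − 10.0 × 4.195 = −26.96 m/s.
Speed: |v| = √(vₓ² + v_y²) = √(13.98² + 26.96²) = 30.37 m/s.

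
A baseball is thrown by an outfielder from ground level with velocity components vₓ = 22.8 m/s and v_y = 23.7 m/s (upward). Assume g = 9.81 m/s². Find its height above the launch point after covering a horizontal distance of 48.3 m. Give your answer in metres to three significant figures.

28.2 m

At x = 48.3 m, t = x/vₓ = 48.3/22.80 = 2.118 s.
Height: y = v_y0 t − ½ g t² = 23.70 × 2.118 − 4.905 × 2.118² = 50.21 − 22.01 = 28.19 m.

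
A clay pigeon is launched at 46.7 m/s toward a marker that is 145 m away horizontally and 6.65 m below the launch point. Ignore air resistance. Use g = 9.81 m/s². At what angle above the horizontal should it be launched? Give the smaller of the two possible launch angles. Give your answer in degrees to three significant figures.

Trajectory: y = x tanθ − g x² (1 + tan²θ)/(2v₀²). With x = 145, y = −6.65, v₀ = 46.7, g = 9.81:
47.29 tan²θ − 145 tanθ + (40.64) = 0.
tanθ = [145 ± √(145² − 4 × 47.29 × (40.64))] / (2 × 47.29) = (145 ± 115.5) / 94.57, giving tanθ = 0.3120 or 2.754.
θ = 17.33° or 70.05°; the smaller is 17.33°.

17.3°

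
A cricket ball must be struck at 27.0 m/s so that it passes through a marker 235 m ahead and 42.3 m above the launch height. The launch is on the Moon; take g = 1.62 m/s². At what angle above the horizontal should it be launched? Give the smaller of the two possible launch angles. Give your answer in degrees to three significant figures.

27.0°

Trajectory: y = x tanθ − g x² (1 + tan²θ)/(2v₀²). With x = 235, y = 42.3, v₀ = 27.0, g = 1.62:
61.36 tan²θ − 235 tanθ + (103.7) = 0.
tanθ = [235 ± √(235² − 4 × 61.36 × (103.7))] / (2 × 61.36) = (235 ± 172.6) / 122.7, giving tanθ = 0.5087 or 3.321.
θ = 26.96° or 73.24°; the smaller is 26.96°.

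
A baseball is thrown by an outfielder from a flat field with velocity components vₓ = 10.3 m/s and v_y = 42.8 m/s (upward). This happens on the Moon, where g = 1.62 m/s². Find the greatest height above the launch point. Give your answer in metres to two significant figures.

At the apex v_y = 0, so H = v_y0²/(2g) = 42.80²/3.240 = 565.4 m.

570 m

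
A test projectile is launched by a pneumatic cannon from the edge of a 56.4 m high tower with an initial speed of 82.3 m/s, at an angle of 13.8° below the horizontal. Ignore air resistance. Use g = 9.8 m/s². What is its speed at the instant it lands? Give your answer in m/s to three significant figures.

Components: vₓ = 82.30 cos 13.8° = 79.92 m/s, v_y0 = −19.63 m/s (downward).
Vertical motion (up positive, ground at y = 0): 4.900 t² − (−19.63) t − 56.4 = 0, so t = (−19.63 + √(19.63² + 2·9.80·56.4)) / 9.80 = (−19.63 + 38.61) / 9.80 = 1.937 s.
Vertical velocity at impact: v_y = v_y0 − g t = −19.63 − 9.80 × 1.937 = −38.61 m/s.
Speed: |v| = √(vₓ² + v_y²) = √(79.92² + 38.61²) = 88.76 m/s.

88.8 m/s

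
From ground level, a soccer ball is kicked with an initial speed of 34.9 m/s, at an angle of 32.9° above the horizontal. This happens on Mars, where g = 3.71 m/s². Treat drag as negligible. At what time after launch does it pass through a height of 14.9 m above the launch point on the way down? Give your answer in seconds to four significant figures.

9.361 s

Horizontal component vₓ = 34.90 cos 32.9° = 29.30 m/s; vertical v_y0 = 34.90 sin 32.9° = 18.96 m/s.
Height y(t) = 18.96 t − 1.855 t² = 14.9 gives 1.855 t² − 18.96 t + 14.9 = 0.
Quadratic formula: t = (18.96 ± √248.80) / 3.71 = (18.96 ± 15.77) / 3.71 → t = 0.8580 s or 9.361 s.
The descending-branch root is 9.361 s.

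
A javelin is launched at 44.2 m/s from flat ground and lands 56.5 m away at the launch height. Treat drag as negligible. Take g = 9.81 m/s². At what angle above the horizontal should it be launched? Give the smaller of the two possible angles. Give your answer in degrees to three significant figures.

8.24°

Level-ground range R = v₀² sin(2θ)/g ⇒ sin(2θ) = gR/v₀² = 9.81 × 56.5 / 44.2² = 0.2837.
2θ = 16.48° or 180° − 16.48° = 163.5°, so θ = 8.241° or 81.76°.
The smaller angle is 8.241°.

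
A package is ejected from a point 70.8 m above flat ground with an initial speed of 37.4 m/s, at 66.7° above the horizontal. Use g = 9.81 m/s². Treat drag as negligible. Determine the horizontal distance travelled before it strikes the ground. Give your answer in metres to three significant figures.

128 m

vₓ = 37.40 cos 66.7° = 14.79 m/s; v_y0 = 37.40 sin 66.7° = 34.35 m/s.
Vertical motion (up positive, ground at y = 0): 4.905 t² − (34.35) t − 70.8 = 0, so t = (34.35 + √(34.35² + 2·9.81·70.8)) / 9.81 = (34.35 + 50.69) / 9.81 = 8.668 s.
Horizontal distance: R = vₓ t = 14.79 × 8.668 = 128.2 m.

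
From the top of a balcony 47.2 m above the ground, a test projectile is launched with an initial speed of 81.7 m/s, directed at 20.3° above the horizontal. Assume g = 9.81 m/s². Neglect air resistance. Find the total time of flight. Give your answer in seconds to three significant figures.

Components: vₓ = 81.70 cos 20.3° = 76.63 m/s, v_y0 = 81.70 sin 20.3° = 28.34 m/s.
With up positive and y = 0 at the ground: y(t) = 47.2 + (28.34) t − 4.905 t². Setting y = 0 and taking the positive root: t = [28.34 + √(28.34² + 2·9.81·47.2)] / 9.81 = (28.34 + 41.59) / 9.81 = 7.129 s.

7.13 s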